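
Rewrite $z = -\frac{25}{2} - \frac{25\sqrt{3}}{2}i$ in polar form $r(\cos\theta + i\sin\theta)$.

r = |z| = sqrt(a^2 + b^2) = sqrt((-25/2)^2 + (-25*sqrt(3)/2)^2) = sqrt(625/4 + 1875/4) = sqrt(625) = 25
θ = arctan(b/a) = arctan(-21.6506/-12.5) (quadrant-adjusted) = 240°
z = 25(cos 240° + i sin 240°)


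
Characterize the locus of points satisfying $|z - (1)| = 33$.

|z - z0| = r describes a circle centered at z0 with radius r
Here z0 = 1 and r = 33
Locus: Circle centered at (1, 0) with radius 33


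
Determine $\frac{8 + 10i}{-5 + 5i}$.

Multiply numerator and denominator by conjugate (-5 - 5i):
= (8 + 10i)(-5 - 5i) / ((-5)^2 + 5^2)
= (10 - 90i) / 50
Divide through by 10: (1 - 9i) / 5
= 1/5 - (9/5)i


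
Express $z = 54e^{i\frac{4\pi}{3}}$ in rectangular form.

a = r cos θ = 54 * -1/2 = -27
b = r sin θ = 54 * -sqrt(3)/2 = -27*sqrt(3)
z = -27 - 27*sqrt(3)i


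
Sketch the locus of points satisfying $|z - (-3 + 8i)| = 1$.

|z - z0| = r describes a circle centered at z0 with radius r
Here z0 = -3 + 8i and r = 1
Locus: Circle centered at (-3, 8) with radius 1


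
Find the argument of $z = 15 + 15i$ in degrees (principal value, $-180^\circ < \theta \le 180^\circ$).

θ = arctan(b/a) = arctan(15/15) (quadrant-adjusted) = 45°


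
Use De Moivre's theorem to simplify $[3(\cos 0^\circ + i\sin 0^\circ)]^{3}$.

By De Moivre: z^n = r^n(cos(nθ) + i sin(nθ))
= 3^3(cos(3*0°) + i sin(3*0°))
= 27(cos 0° + i sin 0°)
= 27


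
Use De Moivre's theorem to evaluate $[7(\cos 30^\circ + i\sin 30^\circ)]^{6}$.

By De Moivre: z^n = r^n(cos(nθ) + i sin(nθ))
= 7^6(cos(6*30°) + i sin(6*30°))
= 117649(cos 180° + i sin 180°)
= -117649


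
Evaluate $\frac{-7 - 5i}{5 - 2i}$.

Multiply numerator and denominator by conjugate (5 + 2i):
= (-7 - 5i)(5 + 2i) / (5^2 + (-2)^2)
= (-25 - 39i) / 29
= -25/29 - (39/29)i


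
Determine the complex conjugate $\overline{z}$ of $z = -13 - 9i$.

If z = a + bi, then conjugate(z) = a - bi
conjugate(-13 - 9i) = -13 + 9i


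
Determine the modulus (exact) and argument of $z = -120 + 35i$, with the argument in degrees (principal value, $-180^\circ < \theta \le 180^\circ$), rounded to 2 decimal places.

|z| = sqrt((-120)^2 + 35^2) = 125
arg(z) = arctan(b/a) = arctan(35/-120) (quadrant-adjusted) = 163.74°


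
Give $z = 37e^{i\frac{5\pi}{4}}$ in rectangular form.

a = r cos θ = 37 * -sqrt(2)/2 = -37*sqrt(2)/2
b = r sin θ = 37 * -sqrt(2)/2 = -37*sqrt(2)/2
z = -37*sqrt(2)/2 - (37*sqrt(2)/2)i


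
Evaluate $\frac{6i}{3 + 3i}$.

Multiply numerator and denominator by conjugate (3 - 3i):
= (6i)(3 - 3i) / (3^2 + 3^2)
= (18 + 18i) / 18
= 1 + i


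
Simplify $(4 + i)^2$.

(a + bi)^2 = a^2 - b^2 + 2abi
= 4^2 - 1^2 + 2*4*1i
= 15 + 8i


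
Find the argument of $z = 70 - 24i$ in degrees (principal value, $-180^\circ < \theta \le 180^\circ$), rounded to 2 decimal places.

θ = arctan(b/a) = arctan(-24/70) (quadrant-adjusted) = -18.92°


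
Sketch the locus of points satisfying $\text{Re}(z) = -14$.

Re(z) = x where z = x + yi; the equation x = -14 is satisfied by all points with that x-coordinate
Locus: Vertical line x = -14


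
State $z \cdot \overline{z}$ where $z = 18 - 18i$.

z * conjugate(z) = |z|^2 = a^2 + b^2
= 18^2 + (-18)^2 = 648


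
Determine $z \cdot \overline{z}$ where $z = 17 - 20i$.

z * conjugate(z) = |z|^2 = a^2 + b^2
= 17^2 + (-20)^2 = 689


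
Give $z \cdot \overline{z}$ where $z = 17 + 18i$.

z * conjugate(z) = |z|^2 = a^2 + b^2
= 17^2 + 18^2 = 613


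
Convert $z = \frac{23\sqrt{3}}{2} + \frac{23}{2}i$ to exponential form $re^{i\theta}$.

r = |z| = sqrt((23*sqrt(3)/2)^2 + (23/2)^2) = sqrt(1587/4 + 529/4) = sqrt(529) = 23
θ = arctan(b/a) = arctan(11.5/19.9186) (quadrant-adjusted) = 30° = π/6
z = 23e^(i*π/6)


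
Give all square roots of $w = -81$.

|w| = 81, arg(w) = 180°
Root modulus = 81^(1/2) = 9
Root arguments: θ_k = (180° + 360°k)/2 for k = 0, 1, ..., 1
Roots: 9i, -9i


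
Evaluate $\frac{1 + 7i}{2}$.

Divisor is real, so divide each part by 2:
= 1/2 + (7/2)i


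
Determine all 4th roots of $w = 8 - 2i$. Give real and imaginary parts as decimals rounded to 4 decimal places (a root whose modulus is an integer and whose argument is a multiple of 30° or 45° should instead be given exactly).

|w| = sqrt(68) ≈ 8.246211, arg(w) ≈ 345.963757°
Root modulus = sqrt(68)^(1/4) ≈ 1.694586
Root arguments: θ_k = (arg(w) + 360°k)/4 for k = 0, 1, ..., 3
Compute each root as (root modulus)(cos θ_k + i sin θ_k) using full-precision intermediates, then round to 4 decimal places.
Roots: 0.1037 + 1.6914i, -1.6914 + 0.1037i, -0.1037 - 1.6914i, 1.6914 - 0.1037i


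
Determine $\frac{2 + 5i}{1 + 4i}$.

Multiply numerator and denominator by conjugate (1 - 4i):
= (2 + 5i)(1 - 4i) / (1^2 + 4^2)
= (22 - 3i) / 17
= 22/17 - (3/17)i


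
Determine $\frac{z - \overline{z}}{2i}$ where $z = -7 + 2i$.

z - conjugate(z) = 2bi
(z - conjugate(z))/(2i) = 2bi/(2i) = b = 2


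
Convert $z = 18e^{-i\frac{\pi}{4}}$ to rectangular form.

a = r cos θ = 18 * sqrt(2)/2 = 9*sqrt(2)
b = r sin θ = 18 * -sqrt(2)/2 = -9*sqrt(2)
z = 9*sqrt(2) - 9*sqrt(2)i


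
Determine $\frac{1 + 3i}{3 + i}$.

Multiply numerator and denominator by conjugate (3 - i):
= (1 + 3i)(3 - i) / (3^2 + 1^2)
= (6 + 8i) / 10
Divide through by 2: (3 + 4i) / 5
= 3/5 + (4/5)i


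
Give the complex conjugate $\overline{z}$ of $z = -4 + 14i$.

If z = a + bi, then conjugate(z) = a - bi
conjugate(-4 + 14i) = -4 - 14i


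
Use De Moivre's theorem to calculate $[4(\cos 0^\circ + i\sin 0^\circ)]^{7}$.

By De Moivre: z^n = r^n(cos(nθ) + i sin(nθ))
= 4^7(cos(7*0°) + i sin(7*0°))
= 16384(cos 0° + i sin 0°)
= 16384


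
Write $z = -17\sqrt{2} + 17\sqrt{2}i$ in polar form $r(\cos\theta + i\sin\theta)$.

r = |z| = sqrt(a^2 + b^2) = sqrt((-17*sqrt(2))^2 + (17*sqrt(2))^2) = sqrt(578 + 578) = sqrt(1156) = 34
θ = arctan(b/a) = arctan(24.0416/-24.0416) (quadrant-adjusted) = 135°
z = 34(cos 135° + i sin 135°)


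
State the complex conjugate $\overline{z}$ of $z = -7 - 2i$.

If z = a + bi, then conjugate(z) = a - bi
conjugate(-7 - 2i) = -7 + 2i


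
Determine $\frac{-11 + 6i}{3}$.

Divisor is real, so divide each part by 3:
= -11/3 + 2i


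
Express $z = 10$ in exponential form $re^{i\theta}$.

r = |z| = sqrt((10)^2 + (0)^2) = sqrt(100 + 0) = sqrt(100) = 10
b = 0 and a > 0, so z lies on the positive real axis: θ = 0
z = 10e^(i*0) = 10


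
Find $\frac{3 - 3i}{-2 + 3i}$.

Multiply numerator and denominator by conjugate (-2 - 3i):
= (3 - 3i)(-2 - 3i) / ((-2)^2 + 3^2)
= (-15 - 3i) / 13
= -15/13 - (3/13)i


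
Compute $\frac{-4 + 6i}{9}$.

Divisor is real, so divide each part by 9:
= -4/9 + (2/3)i


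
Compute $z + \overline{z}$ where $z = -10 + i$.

z + conjugate(z) = (a + bi) + (a - bi) = 2a
= 2 * (-10) = -20


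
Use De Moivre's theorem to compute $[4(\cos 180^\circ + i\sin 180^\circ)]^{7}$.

By De Moivre: z^n = r^n(cos(nθ) + i sin(nθ))
= 4^7(cos(7*180°) + i sin(7*180°))
= 16384(cos 180° + i sin 180°)
= -16384


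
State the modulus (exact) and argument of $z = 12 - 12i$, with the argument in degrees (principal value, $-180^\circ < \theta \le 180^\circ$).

|z| = sqrt(12^2 + (-12)^2) = sqrt(288)
arg(z) = arctan(b/a) = arctan(-12/12) (quadrant-adjusted) = -45°


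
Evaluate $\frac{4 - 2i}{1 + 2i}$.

Multiply numerator and denominator by conjugate (1 - 2i):
= (4 - 2i)(1 - 2i) / (1^2 + 2^2)
= (-10i) / 5
= -2i


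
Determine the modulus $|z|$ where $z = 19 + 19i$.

|z| = sqrt(a^2 + b^2) = sqrt(19^2 + 19^2) = sqrt(722) = sqrt(722)


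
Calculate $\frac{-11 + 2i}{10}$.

Divisor is real, so divide each part by 10:
= -11/10 + (1/5)i


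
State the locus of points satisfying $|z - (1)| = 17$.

|z - z0| = r describes a circle centered at z0 with radius r
Here z0 = 1 and r = 17
Locus: Circle centered at (1, 0) with radius 17


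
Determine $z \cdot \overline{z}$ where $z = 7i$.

z * conjugate(z) = |z|^2 = a^2 + b^2
= 0^2 + 7^2 = 49


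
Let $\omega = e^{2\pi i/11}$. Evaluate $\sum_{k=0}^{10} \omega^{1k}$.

Let ζ = ω^1 = e^(2πi·1/11). Since 11 ∤ 1, ζ ≠ 1.
Sum = Σ_{k=0}^{10} ζ^k = (ζ^11 - 1)/(ζ - 1) = (ω^{1·11} - 1)/(ζ - 1) = (1 - 1)/(ζ - 1) = 0


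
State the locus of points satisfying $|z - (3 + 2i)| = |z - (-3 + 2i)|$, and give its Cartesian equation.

|z - z1| = |z - z2| means z is equidistant from z1 and z2,
i.e. the perpendicular bisector of the segment from (3, 2) to (-3, 2) (midpoint (0, 2)).
With z = x + yi, square both sides:
(x - 3)^2 + (y - 2)^2 = (x - (-3))^2 + (y - 2)^2
The x^2 and y^2 terms cancel: -12x + 0y = 13 - 13 = 0
Simplify: x = 0
Locus: Perpendicular bisector of the segment from (3, 2) to (-3, 2): the line x = 0


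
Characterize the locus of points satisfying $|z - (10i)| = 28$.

|z - z0| = r describes a circle centered at z0 with radius r
Here z0 = 10i and r = 28
Locus: Circle centered at (0, 10) with radius 28


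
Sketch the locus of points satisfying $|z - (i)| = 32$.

|z - z0| = r describes a circle centered at z0 with radius r
Here z0 = i and r = 32
Locus: Circle centered at (0, 1) with radius 32


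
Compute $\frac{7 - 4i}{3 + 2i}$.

Multiply numerator and denominator by conjugate (3 - 2i):
= (7 - 4i)(3 - 2i) / (3^2 + 2^2)
= (13 - 26i) / 13
= 1 - 2i


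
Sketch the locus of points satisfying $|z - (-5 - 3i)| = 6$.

|z - z0| = r describes a circle centered at z0 with radius r
Here z0 = -5 - 3i and r = 6
Locus: Circle centered at (-5, -3) with radius 6


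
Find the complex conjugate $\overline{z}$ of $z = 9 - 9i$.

If z = a + bi, then conjugate(z) = a - bi
conjugate(9 - 9i) = 9 + 9i


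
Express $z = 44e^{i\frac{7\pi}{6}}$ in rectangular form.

a = r cos θ = 44 * -sqrt(3)/2 = -22*sqrt(3)
b = r sin θ = 44 * -1/2 = -22
z = -22*sqrt(3) - 22i


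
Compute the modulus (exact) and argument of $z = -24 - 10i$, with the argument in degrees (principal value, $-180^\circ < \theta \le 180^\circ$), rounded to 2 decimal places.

|z| = sqrt((-24)^2 + (-10)^2) = 26
arg(z) = arctan(b/a) = arctan(-10/-24) (quadrant-adjusted) = -157.38°


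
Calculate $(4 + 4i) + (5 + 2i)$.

(4 + 5) + (4 + 2)i = 9 + 6i


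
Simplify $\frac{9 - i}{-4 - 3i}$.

Multiply numerator and denominator by conjugate (-4 + 3i):
= (9 - i)(-4 + 3i) / ((-4)^2 + (-3)^2)
= (-33 + 31i) / 25
= -33/25 + (31/25)i


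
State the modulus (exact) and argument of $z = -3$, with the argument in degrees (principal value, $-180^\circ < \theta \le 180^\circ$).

|z| = sqrt((-3)^2 + 0^2) = 3
b = 0 and a < 0, so z lies on the negative real axis: arg(z) = 180°


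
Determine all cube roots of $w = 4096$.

|w| = 4096, arg(w) = 0°
Root modulus = 4096^(1/3) = 16
Root arguments: θ_k = (0° + 360°k)/3 for k = 0, 1, ..., 2
Roots: 16, -8 + 8*sqrt(3)i, -8 - 8*sqrt(3)i


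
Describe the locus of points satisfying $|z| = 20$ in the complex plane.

|z| = 20 means sqrt(x^2 + y^2) = 20
This is a circle of radius 20 centered at the origin


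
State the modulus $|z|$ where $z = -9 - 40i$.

|z| = sqrt(a^2 + b^2) = sqrt((-9)^2 + (-40)^2) = sqrt(1681) = 41


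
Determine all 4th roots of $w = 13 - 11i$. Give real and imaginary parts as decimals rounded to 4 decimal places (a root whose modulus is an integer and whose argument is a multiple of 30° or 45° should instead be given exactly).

|w| = sqrt(290) ≈ 17.029386, arg(w) ≈ 319.763642°
Root modulus = sqrt(290)^(1/4) ≈ 2.031420
Root arguments: θ_k = (arg(w) + 360°k)/4 for k = 0, 1, ..., 3
Compute each root as (root modulus)(cos θ_k + i sin θ_k) using full-precision intermediates, then round to 4 decimal places.
Roots: 0.3548 + 2.0002i, -2.0002 + 0.3548i, -0.3548 - 2.0002i, 2.0002 - 0.3548i


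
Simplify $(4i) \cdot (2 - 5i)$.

(a1*a2 - b1*b2) + (a1*b2 + b1*a2)i
= (0 - (-20)) + (0 + 8)i
= 20 + 8i


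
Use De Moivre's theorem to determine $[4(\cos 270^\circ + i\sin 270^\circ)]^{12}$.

By De Moivre: z^n = r^n(cos(nθ) + i sin(nθ))
= 4^12(cos(12*270°) + i sin(12*270°))
= 16777216(cos 0° + i sin 0°)
= 16777216


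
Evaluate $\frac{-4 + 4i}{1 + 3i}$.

Multiply numerator and denominator by conjugate (1 - 3i):
= (-4 + 4i)(1 - 3i) / (1^2 + 3^2)
= (8 + 16i) / 10
Divide through by 2: (4 + 8i) / 5
= 4/5 + (8/5)i


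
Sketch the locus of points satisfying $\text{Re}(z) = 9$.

Re(z) = x where z = x + yi; the equation x = 9 is satisfied by all points with that x-coordinate
Locus: Vertical line x = 9


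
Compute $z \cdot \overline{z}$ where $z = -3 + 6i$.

z * conjugate(z) = |z|^2 = a^2 + b^2
= (-3)^2 + 6^2 = 45


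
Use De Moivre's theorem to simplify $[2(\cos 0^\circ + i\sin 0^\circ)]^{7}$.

By De Moivre: z^n = r^n(cos(nθ) + i sin(nθ))
= 2^7(cos(7*0°) + i sin(7*0°))
= 128(cos 0° + i sin 0°)
= 128


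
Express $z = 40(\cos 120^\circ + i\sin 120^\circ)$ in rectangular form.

a = r cos θ = 40 * -1/2 = -20
b = r sin θ = 40 * sqrt(3)/2 = 20*sqrt(3)
z = -20 + 20*sqrt(3)i


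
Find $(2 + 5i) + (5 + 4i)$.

(2 + 5) + (5 + 4)i = 7 + 9i


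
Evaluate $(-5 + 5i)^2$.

(a + bi)^2 = a^2 - b^2 + 2abi
= (-5)^2 - 5^2 + 2*(-5)*5i
= -50i


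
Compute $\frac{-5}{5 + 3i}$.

Multiply numerator and denominator by conjugate (5 - 3i):
= (-5)(5 - 3i) / (5^2 + 3^2)
= (-25 + 15i) / 34
= -25/34 + (15/34)i


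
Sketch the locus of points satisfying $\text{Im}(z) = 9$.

Im(z) = y where z = x + yi; the equation y = 9 is satisfied by all points with that y-coordinate
Locus: Horizontal line y = 9


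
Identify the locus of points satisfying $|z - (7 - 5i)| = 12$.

|z - z0| = r describes a circle centered at z0 with radius r
Here z0 = 7 - 5i and r = 12
Locus: Circle centered at (7, -5) with radius 12


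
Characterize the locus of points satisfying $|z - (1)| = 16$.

|z - z0| = r describes a circle centered at z0 with radius r
Here z0 = 1 and r = 16
Locus: Circle centered at (1, 0) with radius 16


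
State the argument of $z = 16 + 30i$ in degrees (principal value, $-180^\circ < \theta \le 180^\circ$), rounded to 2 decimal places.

θ = arctan(b/a) = arctan(30/16) (quadrant-adjusted) = 61.93°


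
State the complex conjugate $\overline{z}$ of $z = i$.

If z = a + bi, then conjugate(z) = a - bi
conjugate(i) = -i


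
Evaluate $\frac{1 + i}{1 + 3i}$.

Multiply numerator and denominator by conjugate (1 - 3i):
= (1 + i)(1 - 3i) / (1^2 + 3^2)
= (4 - 2i) / 10
Divide through by 2: (2 - i) / 5
= 2/5 - (1/5)i


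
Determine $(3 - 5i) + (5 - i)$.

(3 + 5) + (-5 + (-1))i = 8 - 6i


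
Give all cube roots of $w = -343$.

|w| = 343, arg(w) = 180°
Root modulus = 343^(1/3) = 7
Root arguments: θ_k = (180° + 360°k)/3 for k = 0, 1, ..., 2
Roots: 7/2 + (7*sqrt(3)/2)i, -7, 7/2 - (7*sqrt(3)/2)i


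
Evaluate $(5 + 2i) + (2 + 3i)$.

(5 + 2) + (2 + 3)i = 7 + 5i


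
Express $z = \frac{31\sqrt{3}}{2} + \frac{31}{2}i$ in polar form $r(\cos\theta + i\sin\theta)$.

r = |z| = sqrt(a^2 + b^2) = sqrt((31*sqrt(3)/2)^2 + (31/2)^2) = sqrt(2883/4 + 961/4) = sqrt(961) = 31
θ = arctan(b/a) = arctan(15.5/26.8468) (quadrant-adjusted) = 30°
z = 31(cos 30° + i sin 30°)


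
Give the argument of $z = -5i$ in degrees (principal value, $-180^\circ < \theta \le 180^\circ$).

a = 0 and b < 0, so z lies on the negative imaginary axis: θ = -90°


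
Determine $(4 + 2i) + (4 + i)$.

(4 + 4) + (2 + 1)i = 8 + 3i


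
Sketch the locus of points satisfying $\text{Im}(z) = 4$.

Im(z) = y where z = x + yi; the equation y = 4 is satisfied by all points with that y-coordinate
Locus: Horizontal line y = 4


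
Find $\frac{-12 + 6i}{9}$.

Divisor is real, so divide each part by 9:
= -4/3 + (2/3)i


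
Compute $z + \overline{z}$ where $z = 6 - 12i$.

z + conjugate(z) = (a + bi) + (a - bi) = 2a
= 2 * 6 = 12


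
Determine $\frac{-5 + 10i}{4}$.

Divisor is real, so divide each part by 4:
= -5/4 + (5/2)i


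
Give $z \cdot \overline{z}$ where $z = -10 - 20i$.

z * conjugate(z) = |z|^2 = a^2 + b^2
= (-10)^2 + (-20)^2 = 500


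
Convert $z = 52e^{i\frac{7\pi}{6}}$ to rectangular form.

a = r cos θ = 52 * -sqrt(3)/2 = -26*sqrt(3)
b = r sin θ = 52 * -1/2 = -26
z = -26*sqrt(3) - 26i


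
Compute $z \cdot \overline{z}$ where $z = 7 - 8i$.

z * conjugate(z) = |z|^2 = a^2 + b^2
= 7^2 + (-8)^2 = 113


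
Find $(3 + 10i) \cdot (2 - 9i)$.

(a1*a2 - b1*b2) + (a1*b2 + b1*a2)i
= (6 - (-90)) + (-27 + 20)i
= 96 - 7i


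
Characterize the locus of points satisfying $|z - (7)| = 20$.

|z - z0| = r describes a circle centered at z0 with radius r
Here z0 = 7 and r = 20
Locus: Circle centered at (7, 0) with radius 20


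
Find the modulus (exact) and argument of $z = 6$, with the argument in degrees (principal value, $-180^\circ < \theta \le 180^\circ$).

|z| = sqrt(6^2 + 0^2) = 6
b = 0 and a > 0, so z lies on the positive real axis: arg(z) = 0°


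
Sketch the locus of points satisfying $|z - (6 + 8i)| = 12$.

|z - z0| = r describes a circle centered at z0 with radius r
Here z0 = 6 + 8i and r = 12
Locus: Circle centered at (6, 8) with radius 12


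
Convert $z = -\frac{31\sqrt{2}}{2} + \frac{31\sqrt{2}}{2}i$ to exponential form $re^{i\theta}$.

r = |z| = sqrt((-31*sqrt(2)/2)^2 + (31*sqrt(2)/2)^2) = sqrt(961/2 + 961/2) = sqrt(961) = 31
θ = arctan(b/a) = arctan(21.9203/-21.9203) (quadrant-adjusted) = 135° = 3π/4
z = 31e^(i*3π/4)


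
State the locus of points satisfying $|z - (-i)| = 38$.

|z - z0| = r describes a circle centered at z0 with radius r
Here z0 = -i and r = 38
Locus: Circle centered at (0, -1) with radius 38


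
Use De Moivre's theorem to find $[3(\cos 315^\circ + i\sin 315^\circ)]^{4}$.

By De Moivre: z^n = r^n(cos(nθ) + i sin(nθ))
= 3^4(cos(4*315°) + i sin(4*315°))
= 81(cos 180° + i sin 180°)
= -81


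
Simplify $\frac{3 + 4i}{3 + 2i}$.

Multiply numerator and denominator by conjugate (3 - 2i):
= (3 + 4i)(3 - 2i) / (3^2 + 2^2)
= (17 + 6i) / 13
= 17/13 + (6/13)i


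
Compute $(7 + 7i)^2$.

(a + bi)^2 = a^2 - b^2 + 2abi
= 7^2 - 7^2 + 2*7*7i
= 98i


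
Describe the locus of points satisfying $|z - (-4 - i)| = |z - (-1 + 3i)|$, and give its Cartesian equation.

|z - z1| = |z - z2| means z is equidistant from z1 and z2,
i.e. the perpendicular bisector of the segment from (-4, -1) to (-1, 3) (midpoint (-5/2, 1)).
With z = x + yi, square both sides:
(x - (-4))^2 + (y - (-1))^2 = (x - (-1))^2 + (y - 3)^2
The x^2 and y^2 terms cancel: 6x + 8y = 10 - 17 = -7
Simplify: 6x + 8y = -7
Locus: Perpendicular bisector of the segment from (-4, -1) to (-1, 3): the line 6x + 8y = -7


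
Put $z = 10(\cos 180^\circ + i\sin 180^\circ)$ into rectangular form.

a = r cos θ = 10 * -1 = -10
b = r sin θ = 10 * 0 = 0
z = -10


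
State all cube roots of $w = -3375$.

|w| = 3375, arg(w) = 180°
Root modulus = 3375^(1/3) = 15
Root arguments: θ_k = (180° + 360°k)/3 for k = 0, 1, ..., 2
Roots: 15/2 + (15*sqrt(3)/2)i, -15, 15/2 - (15*sqrt(3)/2)i


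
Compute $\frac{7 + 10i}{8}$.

Divisor is real, so divide each part by 8:
= 7/8 + (5/4)i


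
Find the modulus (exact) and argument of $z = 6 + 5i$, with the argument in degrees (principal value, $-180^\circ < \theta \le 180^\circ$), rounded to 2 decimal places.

|z| = sqrt(6^2 + 5^2) = sqrt(61)
arg(z) = arctan(b/a) = arctan(5/6) (quadrant-adjusted) = 39.81°


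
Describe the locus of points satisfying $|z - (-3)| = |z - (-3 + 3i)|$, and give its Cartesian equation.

|z - z1| = |z - z2| means z is equidistant from z1 and z2,
i.e. the perpendicular bisector of the segment from (-3, 0) to (-3, 3) (midpoint (-3, 3/2)).
With z = x + yi, square both sides:
(x - (-3))^2 + (y - 0)^2 = (x - (-3))^2 + (y - 3)^2
The x^2 and y^2 terms cancel: 0x + 6y = 18 - 9 = 9
Simplify: y = 3/2
Locus: Perpendicular bisector of the segment from (-3, 0) to (-3, 3): the line y = 3/2


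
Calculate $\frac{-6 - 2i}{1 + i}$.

Multiply numerator and denominator by conjugate (1 - i):
= (-6 - 2i)(1 - i) / (1^2 + 1^2)
= (-8 + 4i) / 2
= -4 + 2i


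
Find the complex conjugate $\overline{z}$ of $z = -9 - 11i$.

If z = a + bi, then conjugate(z) = a - bi
conjugate(-9 - 11i) = -9 + 11i


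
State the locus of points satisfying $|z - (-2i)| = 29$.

|z - z0| = r describes a circle centered at z0 with radius r
Here z0 = -2i and r = 29
Locus: Circle centered at (0, -2) with radius 29


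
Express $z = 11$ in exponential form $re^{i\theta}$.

r = |z| = sqrt((11)^2 + (0)^2) = sqrt(121 + 0) = sqrt(121) = 11
b = 0 and a > 0, so z lies on the positive real axis: θ = 0
z = 11e^(i*0) = 11


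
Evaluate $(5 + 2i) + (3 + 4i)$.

(5 + 3) + (2 + 4)i = 8 + 6i


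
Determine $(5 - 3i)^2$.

(a + bi)^2 = a^2 - b^2 + 2abi
= 5^2 - (-3)^2 + 2*5*(-3)i
= 16 - 30i


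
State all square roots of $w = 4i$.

|w| = 4, arg(w) = 90°
Root modulus = 4^(1/2) = 2
Root arguments: θ_k = (90° + 360°k)/2 for k = 0, 1, ..., 1
Roots: sqrt(2) + sqrt(2)i, -sqrt(2) - sqrt(2)i


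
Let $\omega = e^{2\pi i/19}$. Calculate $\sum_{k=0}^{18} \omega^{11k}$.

Let ζ = ω^11 = e^(2πi·11/19). Since 19 ∤ 11, ζ ≠ 1.
Sum = Σ_{k=0}^{18} ζ^k = (ζ^19 - 1)/(ζ - 1) = (ω^{11·19} - 1)/(ζ - 1) = (1 - 1)/(ζ - 1) = 0


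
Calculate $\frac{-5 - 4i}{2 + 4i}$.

Multiply numerator and denominator by conjugate (2 - 4i):
= (-5 - 4i)(2 - 4i) / (2^2 + 4^2)
= (-26 + 12i) / 20
Divide through by 2: (-13 + 6i) / 10
= -13/10 + (3/5)i


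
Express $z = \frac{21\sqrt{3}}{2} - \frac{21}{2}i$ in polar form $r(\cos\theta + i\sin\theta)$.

r = |z| = sqrt(a^2 + b^2) = sqrt((21*sqrt(3)/2)^2 + (-21/2)^2) = sqrt(1323/4 + 441/4) = sqrt(441) = 21
θ = arctan(b/a) = arctan(-10.5/18.1865) (quadrant-adjusted) = 330°
z = 21(cos 330° + i sin 330°)


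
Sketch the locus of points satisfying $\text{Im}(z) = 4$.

Im(z) = y where z = x + yi; the equation y = 4 is satisfied by all points with that y-coordinate
Locus: Horizontal line y = 4


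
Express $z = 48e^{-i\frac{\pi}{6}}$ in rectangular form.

a = r cos θ = 48 * sqrt(3)/2 = 24*sqrt(3)
b = r sin θ = 48 * -1/2 = -24
z = 24*sqrt(3) - 24i


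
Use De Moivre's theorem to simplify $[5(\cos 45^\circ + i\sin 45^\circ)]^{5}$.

By De Moivre: z^n = r^n(cos(nθ) + i sin(nθ))
= 5^5(cos(5*45°) + i sin(5*45°))
= 3125(cos 225° + i sin 225°)
= -3125*sqrt(2)/2 - (3125*sqrt(2)/2)i


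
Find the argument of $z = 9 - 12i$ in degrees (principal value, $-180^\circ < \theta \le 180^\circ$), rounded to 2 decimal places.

θ = arctan(b/a) = arctan(-12/9) (quadrant-adjusted) = -53.13°


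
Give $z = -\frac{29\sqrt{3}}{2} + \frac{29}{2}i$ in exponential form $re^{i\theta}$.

r = |z| = sqrt((-29*sqrt(3)/2)^2 + (29/2)^2) = sqrt(2523/4 + 841/4) = sqrt(841) = 29
θ = arctan(b/a) = arctan(14.5/-25.1147) (quadrant-adjusted) = 150° = 5π/6
z = 29e^(i*5π/6)


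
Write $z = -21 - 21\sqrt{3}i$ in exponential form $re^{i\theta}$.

r = |z| = sqrt((-21)^2 + (-21*sqrt(3))^2) = sqrt(441 + 1323) = sqrt(1764) = 42
θ = arctan(b/a) = arctan(-36.3731/-21) (quadrant-adjusted) = 240° = 4π/3
z = 42e^(i*4π/3)


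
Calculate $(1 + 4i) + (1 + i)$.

(1 + 1) + (4 + 1)i = 2 + 5i


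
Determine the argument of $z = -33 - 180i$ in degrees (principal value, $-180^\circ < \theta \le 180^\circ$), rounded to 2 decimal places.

θ = arctan(b/a) = arctan(-180/-33) (quadrant-adjusted) = -100.39°


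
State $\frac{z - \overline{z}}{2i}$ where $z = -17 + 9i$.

z - conjugate(z) = 2bi
(z - conjugate(z))/(2i) = 2bi/(2i) = b = 9


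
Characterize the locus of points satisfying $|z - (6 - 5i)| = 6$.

|z - z0| = r describes a circle centered at z0 with radius r
Here z0 = 6 - 5i and r = 6
Locus: Circle centered at (6, -5) with radius 6


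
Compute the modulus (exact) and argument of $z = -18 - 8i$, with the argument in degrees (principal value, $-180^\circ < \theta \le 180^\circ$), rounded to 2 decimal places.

|z| = sqrt((-18)^2 + (-8)^2) = sqrt(388)
arg(z) = arctan(b/a) = arctan(-8/-18) (quadrant-adjusted) = -156.04°


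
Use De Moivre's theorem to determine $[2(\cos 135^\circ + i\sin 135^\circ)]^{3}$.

By De Moivre: z^n = r^n(cos(nθ) + i sin(nθ))
= 2^3(cos(3*135°) + i sin(3*135°))
= 8(cos 45° + i sin 45°)
= 4*sqrt(2) + 4*sqrt(2)i


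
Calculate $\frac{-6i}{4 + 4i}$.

Multiply numerator and denominator by conjugate (4 - 4i):
= (-6i)(4 - 4i) / (4^2 + 4^2)
= (-24 - 24i) / 32
Divide through by 8: (-3 - 3i) / 4
= -3/4 - (3/4)i


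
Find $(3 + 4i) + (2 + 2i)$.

(3 + 2) + (4 + 2)i = 5 + 6i


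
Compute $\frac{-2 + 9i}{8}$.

Divisor is real, so divide each part by 8:
= -1/4 + (9/8)i


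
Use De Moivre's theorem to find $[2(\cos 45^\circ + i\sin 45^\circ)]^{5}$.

By De Moivre: z^n = r^n(cos(nθ) + i sin(nθ))
= 2^5(cos(5*45°) + i sin(5*45°))
= 32(cos 225° + i sin 225°)
= -16*sqrt(2) - 16*sqrt(2)i


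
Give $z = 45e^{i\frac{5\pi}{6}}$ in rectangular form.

a = r cos θ = 45 * -sqrt(3)/2 = -45*sqrt(3)/2
b = r sin θ = 45 * 1/2 = 45/2
z = -45*sqrt(3)/2 + (45/2)i


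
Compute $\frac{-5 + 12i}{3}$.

Divisor is real, so divide each part by 3:
= -5/3 + 4i


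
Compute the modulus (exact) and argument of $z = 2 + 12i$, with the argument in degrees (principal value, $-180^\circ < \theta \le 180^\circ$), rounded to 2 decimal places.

|z| = sqrt(2^2 + 12^2) = sqrt(148)
arg(z) = arctan(b/a) = arctan(12/2) (quadrant-adjusted) = 80.54°


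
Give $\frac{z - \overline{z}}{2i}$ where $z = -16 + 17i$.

z - conjugate(z) = 2bi
(z - conjugate(z))/(2i) = 2bi/(2i) = b = 17


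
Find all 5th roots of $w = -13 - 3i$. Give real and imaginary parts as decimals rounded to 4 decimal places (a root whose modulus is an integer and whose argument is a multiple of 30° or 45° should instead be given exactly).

|w| = sqrt(178) ≈ 13.341664, arg(w) ≈ 192.994617°
Root modulus = sqrt(178)^(1/5) ≈ 1.678966
Root arguments: θ_k = (arg(w) + 360°k)/5 for k = 0, 1, ..., 4
Compute each root as (root modulus)(cos θ_k + i sin θ_k) using full-precision intermediates, then round to 4 decimal places.
Roots: 1.3122 + 1.0474i, -0.5907 + 1.5716i, -1.6772 - 0.0761i, -0.4459 - 1.6187i, 1.4017 - 0.9243i


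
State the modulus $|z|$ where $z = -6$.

|z| = sqrt(a^2 + b^2) = sqrt((-6)^2 + 0^2) = sqrt(36) = 6


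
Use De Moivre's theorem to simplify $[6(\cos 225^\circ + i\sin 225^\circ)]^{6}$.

By De Moivre: z^n = r^n(cos(nθ) + i sin(nθ))
= 6^6(cos(6*225°) + i sin(6*225°))
= 46656(cos 270° + i sin 270°)
= -46656i


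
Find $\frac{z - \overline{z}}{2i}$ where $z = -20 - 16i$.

z - conjugate(z) = 2bi
(z - conjugate(z))/(2i) = 2bi/(2i) = b = -16


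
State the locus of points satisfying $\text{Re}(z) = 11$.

Re(z) = x where z = x + yi; the equation x = 11 is satisfied by all points with that x-coordinate
Locus: Vertical line x = 11


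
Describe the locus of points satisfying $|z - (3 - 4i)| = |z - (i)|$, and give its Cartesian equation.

|z - z1| = |z - z2| means z is equidistant from z1 and z2,
i.e. the perpendicular bisector of the segment from (3, -4) to (0, 1) (midpoint (3/2, -3/2)).
With z = x + yi, square both sides:
(x - 3)^2 + (y - (-4))^2 = (x - 0)^2 + (y - 1)^2
The x^2 and y^2 terms cancel: -6x + 10y = 1 - 25 = -24
Simplify: 3x - 5y = 12
Locus: Perpendicular bisector of the segment from (3, -4) to (0, 1): the line 3x - 5y = 12


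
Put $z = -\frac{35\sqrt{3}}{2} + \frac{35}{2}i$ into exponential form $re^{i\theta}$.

r = |z| = sqrt((-35*sqrt(3)/2)^2 + (35/2)^2) = sqrt(3675/4 + 1225/4) = sqrt(1225) = 35
θ = arctan(b/a) = arctan(17.5/-30.3109) (quadrant-adjusted) = 150° = 5π/6
z = 35e^(i*5π/6)


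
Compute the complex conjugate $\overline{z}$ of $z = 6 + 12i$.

If z = a + bi, then conjugate(z) = a - bi
conjugate(6 + 12i) = 6 - 12i


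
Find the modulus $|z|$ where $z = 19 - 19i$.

|z| = sqrt(a^2 + b^2) = sqrt(19^2 + (-19)^2) = sqrt(722) = sqrt(722)


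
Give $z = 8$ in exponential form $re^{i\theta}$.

r = |z| = sqrt((8)^2 + (0)^2) = sqrt(64 + 0) = sqrt(64) = 8
b = 0 and a > 0, so z lies on the positive real axis: θ = 0
z = 8e^(i*0) = 8


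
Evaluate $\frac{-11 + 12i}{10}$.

Divisor is real, so divide each part by 10:
= -11/10 + (6/5)i


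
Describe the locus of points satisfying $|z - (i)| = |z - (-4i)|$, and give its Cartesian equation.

|z - z1| = |z - z2| means z is equidistant from z1 and z2,
i.e. the perpendicular bisector of the segment from (0, 1) to (0, -4) (midpoint (0, -3/2)).
With z = x + yi, square both sides:
(x - 0)^2 + (y - 1)^2 = (x - 0)^2 + (y - (-4))^2
The x^2 and y^2 terms cancel: 0x + (-10)y = 16 - 1 = 15
Simplify: y = -3/2
Locus: Perpendicular bisector of the segment from (0, 1) to (0, -4): the line y = -3/2


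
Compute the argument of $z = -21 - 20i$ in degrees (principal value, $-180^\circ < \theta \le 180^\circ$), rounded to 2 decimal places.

θ = arctan(b/a) = arctan(-20/-21) (quadrant-adjusted) = -136.40°


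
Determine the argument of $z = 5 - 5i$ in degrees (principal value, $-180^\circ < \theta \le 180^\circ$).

θ = arctan(b/a) = arctan(-5/5) (quadrant-adjusted) = -45°


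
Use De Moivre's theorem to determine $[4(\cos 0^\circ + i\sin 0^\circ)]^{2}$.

By De Moivre: z^n = r^n(cos(nθ) + i sin(nθ))
= 4^2(cos(2*0°) + i sin(2*0°))
= 16(cos 0° + i sin 0°)
= 16


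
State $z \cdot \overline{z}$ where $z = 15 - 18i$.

z * conjugate(z) = |z|^2 = a^2 + b^2
= 15^2 + (-18)^2 = 549


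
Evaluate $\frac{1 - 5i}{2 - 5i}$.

Multiply numerator and denominator by conjugate (2 + 5i):
= (1 - 5i)(2 + 5i) / (2^2 + (-5)^2)
= (27 - 5i) / 29
= 27/29 - (5/29)i


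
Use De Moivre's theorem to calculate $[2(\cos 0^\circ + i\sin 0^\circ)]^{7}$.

By De Moivre: z^n = r^n(cos(nθ) + i sin(nθ))
= 2^7(cos(7*0°) + i sin(7*0°))
= 128(cos 0° + i sin 0°)
= 128


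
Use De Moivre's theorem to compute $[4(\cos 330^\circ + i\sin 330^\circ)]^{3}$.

By De Moivre: z^n = r^n(cos(nθ) + i sin(nθ))
= 4^3(cos(3*330°) + i sin(3*330°))
= 64(cos 270° + i sin 270°)
= -64i


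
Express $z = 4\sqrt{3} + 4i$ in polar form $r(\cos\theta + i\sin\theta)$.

r = |z| = sqrt(a^2 + b^2) = sqrt((4*sqrt(3))^2 + (4)^2) = sqrt(48 + 16) = sqrt(64) = 8
θ = arctan(b/a) = arctan(4/6.9282) (quadrant-adjusted) = 30°
z = 8(cos 30° + i sin 30°)


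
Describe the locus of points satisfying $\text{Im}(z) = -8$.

Im(z) = y where z = x + yi; the equation y = -8 is satisfied by all points with that y-coordinate
Locus: Horizontal line y = -8


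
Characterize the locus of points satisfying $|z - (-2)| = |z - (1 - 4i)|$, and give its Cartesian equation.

|z - z1| = |z - z2| means z is equidistant from z1 and z2,
i.e. the perpendicular bisector of the segment from (-2, 0) to (1, -4) (midpoint (-1/2, -2)).
With z = x + yi, square both sides:
(x - (-2))^2 + (y - 0)^2 = (x - 1)^2 + (y - (-4))^2
The x^2 and y^2 terms cancel: 6x + (-8)y = 17 - 4 = 13
Simplify: 6x - 8y = 13
Locus: Perpendicular bisector of the segment from (-2, 0) to (1, -4): the line 6x - 8y = 13


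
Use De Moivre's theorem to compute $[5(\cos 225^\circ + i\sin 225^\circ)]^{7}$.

By De Moivre: z^n = r^n(cos(nθ) + i sin(nθ))
= 5^7(cos(7*225°) + i sin(7*225°))
= 78125(cos 135° + i sin 135°)
= -78125*sqrt(2)/2 + (78125*sqrt(2)/2)i


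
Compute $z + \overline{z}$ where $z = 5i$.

z + conjugate(z) = (a + bi) + (a - bi) = 2a
= 2 * 0 = 0


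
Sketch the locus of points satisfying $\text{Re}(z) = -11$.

Re(z) = x where z = x + yi; the equation x = -11 is satisfied by all points with that x-coordinate
Locus: Vertical line x = -11


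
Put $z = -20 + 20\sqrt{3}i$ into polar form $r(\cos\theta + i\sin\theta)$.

r = |z| = sqrt(a^2 + b^2) = sqrt((-20)^2 + (20*sqrt(3))^2) = sqrt(400 + 1200) = sqrt(1600) = 40
θ = arctan(b/a) = arctan(34.641/-20) (quadrant-adjusted) = 120°
z = 40(cos 120° + i sin 120°)


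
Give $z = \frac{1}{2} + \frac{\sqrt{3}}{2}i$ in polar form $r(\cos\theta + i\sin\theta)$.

r = |z| = sqrt(a^2 + b^2) = sqrt((1/2)^2 + (sqrt(3)/2)^2) = sqrt(1/4 + 3/4) = sqrt(1) = 1
θ = arctan(b/a) = arctan(0.866/0.5) (quadrant-adjusted) = 60°
z = 1(cos 60° + i sin 60°)


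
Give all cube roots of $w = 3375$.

|w| = 3375, arg(w) = 0°
Root modulus = 3375^(1/3) = 15
Root arguments: θ_k = (0° + 360°k)/3 for k = 0, 1, ..., 2
Roots: 15, -15/2 + (15*sqrt(3)/2)i, -15/2 - (15*sqrt(3)/2)i


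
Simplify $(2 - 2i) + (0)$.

(2 + 0) + (-2 + 0)i = 2 - 2i


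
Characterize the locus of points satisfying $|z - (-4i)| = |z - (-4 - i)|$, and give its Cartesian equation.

|z - z1| = |z - z2| means z is equidistant from z1 and z2,
i.e. the perpendicular bisector of the segment from (0, -4) to (-4, -1) (midpoint (-2, -5/2)).
With z = x + yi, square both sides:
(x - 0)^2 + (y - (-4))^2 = (x - (-4))^2 + (y - (-1))^2
The x^2 and y^2 terms cancel: -8x + 6y = 17 - 16 = 1
Simplify: 8x - 6y = -1
Locus: Perpendicular bisector of the segment from (0, -4) to (-4, -1): the line 8x - 6y = -1


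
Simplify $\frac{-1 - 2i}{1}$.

Divisor is real, so divide each part by 1:
= -1 - 2i


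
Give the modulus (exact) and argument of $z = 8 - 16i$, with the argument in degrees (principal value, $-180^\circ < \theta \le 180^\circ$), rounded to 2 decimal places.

|z| = sqrt(8^2 + (-16)^2) = sqrt(320)
arg(z) = arctan(b/a) = arctan(-16/8) (quadrant-adjusted) = -63.43°


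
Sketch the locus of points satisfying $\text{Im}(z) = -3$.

Im(z) = y where z = x + yi; the equation y = -3 is satisfied by all points with that y-coordinate
Locus: Horizontal line y = -3


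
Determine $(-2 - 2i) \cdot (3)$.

(a1*a2 - b1*b2) + (a1*b2 + b1*a2)i
= (-6 - 0) + (0 + (-6))i
= -6 - 6i


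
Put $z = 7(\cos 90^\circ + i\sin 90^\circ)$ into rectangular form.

a = r cos θ = 7 * 0 = 0
b = r sin θ = 7 * 1 = 7
z = 7i


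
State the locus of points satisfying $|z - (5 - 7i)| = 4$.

|z - z0| = r describes a circle centered at z0 with radius r
Here z0 = 5 - 7i and r = 4
Locus: Circle centered at (5, -7) with radius 4


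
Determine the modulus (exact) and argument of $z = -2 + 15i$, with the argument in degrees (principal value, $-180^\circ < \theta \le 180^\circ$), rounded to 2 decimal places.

|z| = sqrt((-2)^2 + 15^2) = sqrt(229)
arg(z) = arctan(b/a) = arctan(15/-2) (quadrant-adjusted) = 97.59°


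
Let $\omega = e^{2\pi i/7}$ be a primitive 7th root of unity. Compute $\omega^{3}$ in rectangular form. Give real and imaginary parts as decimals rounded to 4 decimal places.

ω^3 = e^(2πi·3/7) = e^(i·6π/7)
= cos(6π/7) + i sin(6π/7)
= -0.9010 + 0.4339i


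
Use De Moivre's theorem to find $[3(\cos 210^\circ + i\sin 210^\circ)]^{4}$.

By De Moivre: z^n = r^n(cos(nθ) + i sin(nθ))
= 3^4(cos(4*210°) + i sin(4*210°))
= 81(cos 120° + i sin 120°)
= -81/2 + (81*sqrt(3)/2)i


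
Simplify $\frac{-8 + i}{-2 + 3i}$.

Multiply numerator and denominator by conjugate (-2 - 3i):
= (-8 + i)(-2 - 3i) / ((-2)^2 + 3^2)
= (19 + 22i) / 13
= 19/13 + (22/13)i


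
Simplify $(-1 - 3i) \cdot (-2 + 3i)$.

(a1*a2 - b1*b2) + (a1*b2 + b1*a2)i
= (2 - (-9)) + (-3 + 6)i
= 11 + 3i


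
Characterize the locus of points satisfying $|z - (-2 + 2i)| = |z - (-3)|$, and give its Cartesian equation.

|z - z1| = |z - z2| means z is equidistant from z1 and z2,
i.e. the perpendicular bisector of the segment from (-2, 2) to (-3, 0) (midpoint (-5/2, 1)).
With z = x + yi, square both sides:
(x - (-2))^2 + (y - 2)^2 = (x - (-3))^2 + (y - 0)^2
The x^2 and y^2 terms cancel: -2x + (-4)y = 9 - 8 = 1
Simplify: 2x + 4y = -1
Locus: Perpendicular bisector of the segment from (-2, 2) to (-3, 0): the line 2x + 4y = -1


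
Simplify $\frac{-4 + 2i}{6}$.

Divisor is real, so divide each part by 6:
= -2/3 + (1/3)i


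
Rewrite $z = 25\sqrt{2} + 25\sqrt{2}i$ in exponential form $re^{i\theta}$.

r = |z| = sqrt((25*sqrt(2))^2 + (25*sqrt(2))^2) = sqrt(1250 + 1250) = sqrt(2500) = 50
θ = arctan(b/a) = arctan(35.3553/35.3553) (quadrant-adjusted) = 45° = π/4
z = 50e^(i*π/4)


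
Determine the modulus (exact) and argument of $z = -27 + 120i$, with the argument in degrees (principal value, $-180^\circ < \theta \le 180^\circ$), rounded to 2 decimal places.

|z| = sqrt((-27)^2 + 120^2) = 123
arg(z) = arctan(b/a) = arctan(120/-27) (quadrant-adjusted) = 102.68°


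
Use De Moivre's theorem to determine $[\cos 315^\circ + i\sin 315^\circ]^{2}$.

By De Moivre: z^n = r^n(cos(nθ) + i sin(nθ))
= 1^2(cos(2*315°) + i sin(2*315°))
= 1(cos 270° + i sin 270°)
= -i


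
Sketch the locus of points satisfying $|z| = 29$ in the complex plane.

|z| = 29 means sqrt(x^2 + y^2) = 29
This is a circle of radius 29 centered at the origin


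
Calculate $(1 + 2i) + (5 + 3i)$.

(1 + 5) + (2 + 3)i = 6 + 5i


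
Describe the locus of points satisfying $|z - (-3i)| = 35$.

|z - z0| = r describes a circle centered at z0 with radius r
Here z0 = -3i and r = 35
Locus: Circle centered at (0, -3) with radius 35


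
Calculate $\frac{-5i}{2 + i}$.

Multiply numerator and denominator by conjugate (2 - i):
= (-5i)(2 - i) / (2^2 + 1^2)
= (-5 - 10i) / 5
= -1 - 2i


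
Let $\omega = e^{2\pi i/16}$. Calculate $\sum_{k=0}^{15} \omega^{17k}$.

Let ζ = ω^17 = e^(2πi·17/16). Since 16 ∤ 17, ζ ≠ 1.
Sum = Σ_{k=0}^{15} ζ^k = (ζ^16 - 1)/(ζ - 1) = (ω^{17·16} - 1)/(ζ - 1) = (1 - 1)/(ζ - 1) = 0


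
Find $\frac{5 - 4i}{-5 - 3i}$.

Multiply numerator and denominator by conjugate (-5 + 3i):
= (5 - 4i)(-5 + 3i) / ((-5)^2 + (-3)^2)
= (-13 + 35i) / 34
= -13/34 + (35/34)i


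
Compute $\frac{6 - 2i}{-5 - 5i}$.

Multiply numerator and denominator by conjugate (-5 + 5i):
= (6 - 2i)(-5 + 5i) / ((-5)^2 + (-5)^2)
= (-20 + 40i) / 50
Divide through by 10: (-2 + 4i) / 5
= -2/5 + (4/5)i


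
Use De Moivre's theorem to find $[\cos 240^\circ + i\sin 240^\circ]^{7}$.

By De Moivre: z^n = r^n(cos(nθ) + i sin(nθ))
= 1^7(cos(7*240°) + i sin(7*240°))
= 1(cos 240° + i sin 240°)
= -1/2 - (sqrt(3)/2)i


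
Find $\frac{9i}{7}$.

Divisor is real, so divide each part by 7:
= 0 + (9/7)i


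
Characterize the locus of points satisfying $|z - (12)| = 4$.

|z - z0| = r describes a circle centered at z0 with radius r
Here z0 = 12 and r = 4
Locus: Circle centered at (12, 0) with radius 4


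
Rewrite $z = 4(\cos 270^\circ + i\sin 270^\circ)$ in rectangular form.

a = r cos θ = 4 * 0 = 0
b = r sin θ = 4 * -1 = -4
z = -4i


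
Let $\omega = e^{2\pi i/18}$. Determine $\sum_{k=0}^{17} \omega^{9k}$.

Let ζ = ω^9 = e^(2πi·9/18). Since 18 ∤ 9, ζ ≠ 1.
Sum = Σ_{k=0}^{17} ζ^k = (ζ^18 - 1)/(ζ - 1) = (ω^{9·18} - 1)/(ζ - 1) = (1 - 1)/(ζ - 1) = 0


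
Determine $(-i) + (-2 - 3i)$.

(0 + (-2)) + (-1 + (-3))i = -2 - 4i


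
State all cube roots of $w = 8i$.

|w| = 8, arg(w) = 90°
Root modulus = 8^(1/3) = 2
Root arguments: θ_k = (90° + 360°k)/3 for k = 0, 1, ..., 2
Roots: sqrt(3) + i, -sqrt(3) + i, -2i


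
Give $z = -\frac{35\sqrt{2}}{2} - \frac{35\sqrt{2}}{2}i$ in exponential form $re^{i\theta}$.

r = |z| = sqrt((-35*sqrt(2)/2)^2 + (-35*sqrt(2)/2)^2) = sqrt(1225/2 + 1225/2) = sqrt(1225) = 35
θ = arctan(b/a) = arctan(-24.7487/-24.7487) (quadrant-adjusted) = 225° = 5π/4
z = 35e^(i*5π/4)


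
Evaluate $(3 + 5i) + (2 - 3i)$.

(3 + 2) + (5 + (-3))i = 5 + 2i


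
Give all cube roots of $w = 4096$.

|w| = 4096, arg(w) = 0°
Root modulus = 4096^(1/3) = 16
Root arguments: θ_k = (0° + 360°k)/3 for k = 0, 1, ..., 2
Roots: 16, -8 + 8*sqrt(3)i, -8 - 8*sqrt(3)i
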